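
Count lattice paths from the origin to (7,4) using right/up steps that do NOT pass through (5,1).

Total paths to (7,4): C(11,4) = 330.
Paths through (5,1): C(6,1) x C(5,3) = 60.
Avoiding (5,1): 330 - 60.

Final answer: 270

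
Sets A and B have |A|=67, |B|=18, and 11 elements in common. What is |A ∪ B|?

|A union B| = |A| + |B| - |A intersect B| = 67 + 18 - 11.

Final answer: 74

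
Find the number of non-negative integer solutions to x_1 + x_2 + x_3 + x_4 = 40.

Stars and bars with 40 stars and 3 bars:
C(40+4-1, 4-1) = C(43,3).

Final answer: C(43,3) = 12341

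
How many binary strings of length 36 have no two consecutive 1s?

Classify by the final bit: ...0 gives a(n-1) strings, ...01 gives a(n-2) strings. Thus a(n) = a(n-1) + a(n-2) with a(1)=2, a(2)=3.
Building up term by term: a(1)=2, a(2)=3, a(3)=5, a(4)=8, a(5)=13, a(6)=21, a(7)=34, a(8)=55, a(9)=89, a(10)=144, a(11)=233, a(12)=377, a(13)=610, a(14)=987, a(15)=1597, a(16)=2584, a(17)=4181, a(18)=6765, a(19)=10946, a(20)=17711, a(21)=28657, a(22)=46368, a(23)=75025, a(24)=121393, a(25)=196418, a(26)=317811, a(27)=514229, a(28)=832040, a(29)=1346269, a(30)=2178309, a(31)=3524578, a(32)=5702887, a(33)=9227465, a(34)=14930352, a(35)=24157817, a(36)=39088169.

Final answer: 39088169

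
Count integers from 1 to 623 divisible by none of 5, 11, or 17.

|div by 5|=124, |div by 11|=56, |div by 17|=36.
|div by 5&11|=11, |div by 5&17|=7, |div by 11&17|=3, |div by all|=0.
By inclusion-exclusion, divisible by at least one: 124+56+36-11-7-3+0 = 195.
Not divisible by any: 623 - 195.

Final answer: 428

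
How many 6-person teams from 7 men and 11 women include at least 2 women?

Sum over valid woman counts:
C(11,2)C(7,4) = 1925
C(11,3)C(7,3) = 5775
C(11,4)C(7,2) = 6930
C(11,5)C(7,1) = 3234
C(11,6)C(7,0) = 462
Total: 1925 + 5775 + 6930 + 3234 + 462.

Final answer: 18326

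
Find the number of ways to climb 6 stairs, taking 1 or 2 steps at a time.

Condition on the final move: it is a 1-step (f(n-1) ways to get there) or a 2-step (f(n-2) ways), so f(n) = f(n-1) + f(n-2), with f(1)=1, f(2)=2.
Computing successive values: f(1)=1, f(2)=2, f(3)=3, f(4)=5, f(5)=8, f(6)=13.

Final answer: 13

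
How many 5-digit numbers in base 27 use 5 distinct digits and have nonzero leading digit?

First digit: 26 (nonzero). Second: 26 (not first). Third: 25, etc.
Total: 26 x 26 x 25 x 24 x 23.

Final answer: 9328800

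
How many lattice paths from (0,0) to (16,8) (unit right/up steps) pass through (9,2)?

Paths (0,0)->(9,2): C(11,2) = 55.
Paths (9,2)->(16,8): C(13,6) = 1716.
By multiplication principle: 55 x 1716.

Final answer: 94380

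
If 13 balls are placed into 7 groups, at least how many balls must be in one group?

By the pigeonhole principle: ceiling(13/7).

Final answer: 2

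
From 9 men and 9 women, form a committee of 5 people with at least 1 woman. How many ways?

Sum over valid woman counts:
C(9,1)C(9,4) = 1134
C(9,2)C(9,3) = 3024
C(9,3)C(9,2) = 3024
C(9,4)C(9,1) = 1134
C(9,5)C(9,0) = 126
Total: 1134 + 3024 + 3024 + 1134 + 126.

Final answer: 8442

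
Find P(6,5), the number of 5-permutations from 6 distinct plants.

P(6,5) = 6!/(6-5)! = 6!/1!.

Final answer: P(6,5) = 720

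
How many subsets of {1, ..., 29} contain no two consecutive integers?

Condition on whether n belongs to the subset: if not, any valid subset of {1, ..., n-1} works (a(n-1)); if so, n-1 is excluded and the rest is a valid subset of {1, ..., n-2} (a(n-2)). Hence a(n) = a(n-1) + a(n-2), a(1)=2, a(2)=3.
Computing successive values: a(1)=2, a(2)=3, a(3)=5, a(4)=8, a(5)=13, a(6)=21, a(7)=34, a(8)=55, a(9)=89, a(10)=144, a(11)=233, a(12)=377, a(13)=610, a(14)=987, a(15)=1597, a(16)=2584, a(17)=4181, a(18)=6765, a(19)=10946, a(20)=17711, a(21)=28657, a(22)=46368, a(23)=75025, a(24)=121393, a(25)=196418, a(26)=317811, a(27)=514229, a(28)=832040, a(29)=1346269.

Final answer: 1346269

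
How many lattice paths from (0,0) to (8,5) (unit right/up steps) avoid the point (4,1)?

Total paths to (8,5): C(13,5) = 1287.
Paths through (4,1): C(5,1) x C(8,4) = 350.
Avoiding (4,1): 1287 - 350.

Final answer: 937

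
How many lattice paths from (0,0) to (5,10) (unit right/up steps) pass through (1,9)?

Paths (0,0)->(1,9): C(10,9) = 10.
Paths (1,9)->(5,10): C(5,1) = 5.
By multiplication principle: 10 x 5.

Final answer: 50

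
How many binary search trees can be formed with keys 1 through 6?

This is counted by the nth Catalan number C_n. Here n = 6.
Using C_0 = 1 and C_(k+1) = C_k x 2(2k+1)/(k+2), build up term by term: C_1=1, C_2=2, C_3=5, C_4=14, C_5=42, C_6=132.

Final answer: C_{6} = 132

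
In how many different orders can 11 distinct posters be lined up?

The number of ways to arrange 11 distinct objects is 11!.

Final answer: 11! = 39916800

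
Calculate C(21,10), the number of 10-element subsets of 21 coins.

C(21,10) = 21!/(10! x 11!).

Final answer: \binom{21}{10} = 352716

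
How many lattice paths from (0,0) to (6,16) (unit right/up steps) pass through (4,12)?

Paths (0,0)->(4,12): C(16,12) = 1820.
Paths (4,12)->(6,16): C(6,4) = 15.
By multiplication principle: 1820 x 15.

Final answer: 27300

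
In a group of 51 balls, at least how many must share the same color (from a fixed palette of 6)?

There are 6 possible values for color (from a fixed palette of 6). With 51 balls and 6 categories, by pigeonhole: ceiling(51/6).

Final answer: 9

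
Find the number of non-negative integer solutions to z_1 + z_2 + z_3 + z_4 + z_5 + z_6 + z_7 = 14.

Stars and bars with 14 stars and 6 bars:
C(14+7-1, 7-1) = C(20,6).

Final answer: C(20,6) = 38760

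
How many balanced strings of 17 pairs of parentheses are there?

This is counted by the nth Catalan number C_n. Here n = 17 (pairs).
C_n = C(2n,n)/(n+1), so C_{17} = C(34,17)/18 = 2333606220/18.

Final answer: C_{17} = 129644790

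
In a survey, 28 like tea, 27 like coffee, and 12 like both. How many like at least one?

|A union B| = |A| + |B| - |A intersect B| = 28 + 27 - 12.

Final answer: 43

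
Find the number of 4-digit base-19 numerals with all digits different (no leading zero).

First digit: 18 (nonzero). Second: 18 (not first). Third: 17, etc.
Total: 18 x 18 x 17 x 16.

Final answer: 88128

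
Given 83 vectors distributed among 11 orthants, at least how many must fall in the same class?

By pigeonhole with 83 objects and 11 categories: ceiling(83/11).

Final answer: 8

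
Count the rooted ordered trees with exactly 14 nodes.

The structures are counted by the Catalan number C_n. Here n = 14 - 1 = 13.
C_n = (2n)!/(n!(n+1)!), so C_{13} = 26!/(13! x 14!) = C(26,13)/14 = 10400600/14.

Final answer: C_{13} = 742900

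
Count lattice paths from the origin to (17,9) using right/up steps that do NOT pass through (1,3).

Total paths to (17,9): C(26,9) = 3124550.
Paths through (1,3): C(4,3) x C(22,6) = 298452.
Avoiding (1,3): 3124550 - 298452.

Final answer: 2826098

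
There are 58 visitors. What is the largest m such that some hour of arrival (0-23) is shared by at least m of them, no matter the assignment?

There are 24 possible values for hour of arrival (0-23). With 58 visitors and 24 categories, by pigeonhole: ceiling(58/24).

Final answer: 3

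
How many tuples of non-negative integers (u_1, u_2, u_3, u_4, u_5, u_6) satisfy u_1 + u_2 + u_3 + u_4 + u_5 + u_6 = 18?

Stars and bars with 18 stars and 5 bars:
C(18+6-1, 6-1) = C(23,5).

Final answer: C(23,5) = 33649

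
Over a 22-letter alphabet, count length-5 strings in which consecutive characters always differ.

First character: 22 choices. Each subsequent: 21 choices (must differ from the previous one).
Total: 22 x 21^4.

Final answer: 22 x 21^{4} = 4278582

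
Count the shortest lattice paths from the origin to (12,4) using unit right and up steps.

Each path has 12 right steps and 4 up steps in some order (16 steps total).
Choose which 4 of the 16 steps are up: C(16,4).

Final answer: C(16,4) = 1820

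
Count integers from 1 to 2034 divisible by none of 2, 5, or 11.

|div by 2|=1017, |div by 5|=406, |div by 11|=184.
|div by 2&5|=203, |div by 2&11|=92, |div by 5&11|=36, |div by all|=18.
By inclusion-exclusion, divisible by at least one: 1017+406+184-203-92-36+18 = 1294.
Not divisible by any: 2034 - 1294.

Final answer: 740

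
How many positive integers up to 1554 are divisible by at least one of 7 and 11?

Multiples of 7: 222. Multiples of 11: 141. Of both (lcm=77): 20.
By inclusion-exclusion: 222 + 141 - 20.

Final answer: 343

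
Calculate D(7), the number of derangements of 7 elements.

D(n) = (n-1)(D(n-1) + D(n-2)), D(0)=1, D(1)=0.
D(2) = 1 x (0 + 1) = 1
D(3) = 2 x (1 + 0) = 2
D(4) = 3 x (2 + 1) = 9
D(5) = 4 x (9 + 2) = 44
D(6) = 5 x (44 + 9) = 265
D(7) = 6 x (D(6) + D(5)) = 6 x (265 + 44)

Final answer: D(7) = 1854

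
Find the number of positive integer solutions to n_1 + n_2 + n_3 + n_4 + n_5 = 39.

Substitute n'_i = n_i - 1 (so n'_i >= 0). Then sum n'_i = 39 - 5 = 34.
Stars and bars: C(34+5-1, 5-1) = C(38,4).

Final answer: C(38,4) = 73815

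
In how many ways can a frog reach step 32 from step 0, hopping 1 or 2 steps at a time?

Let f(n) be the number of climbs. Removing the last move (1 or 2 steps) gives f(n) = f(n-1) + f(n-2); base cases f(1)=1, f(2)=2.
Iterating the recurrence: f(1)=1, f(2)=2, f(3)=3, f(4)=5, f(5)=8, f(6)=13, f(7)=21, f(8)=34, f(9)=55, f(10)=89, f(11)=144, f(12)=233, f(13)=377, f(14)=610, f(15)=987, f(16)=1597, f(17)=2584, f(18)=4181, f(19)=6765, f(20)=10946, f(21)=17711, f(22)=28657, f(23)=46368, f(24)=75025, f(25)=121393, f(26)=196418, f(27)=317811, f(28)=514229, f(29)=832040, f(30)=1346269, f(31)=2178309, f(32)=3524578.

Final answer: 3524578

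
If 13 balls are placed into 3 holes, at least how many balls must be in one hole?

By the pigeonhole principle: ceiling(13/3).

Final answer: 5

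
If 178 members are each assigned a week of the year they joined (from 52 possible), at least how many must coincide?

There are 52 possible values for week of the year they joined. With 178 members and 52 categories, by pigeonhole: ceiling(178/52).

Final answer: 4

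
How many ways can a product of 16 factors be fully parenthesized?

The structures are counted by the Catalan number C_n. Here n = 16 - 1 = 15.
Using C_0 = 1 and C_(k+1) = C_k x 2(2k+1)/(k+2), build up term by term: C_1=1, C_2=2, C_3=5, C_4=14, C_5=42, C_6=132, C_7=429, C_8=1430, C_9=4862, C_10=16796, C_11=58786, C_12=208012, C_13=742900, C_14=2674440, C_15=9694845.

Final answer: C_{15} = 9694845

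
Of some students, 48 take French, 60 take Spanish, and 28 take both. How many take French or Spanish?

|A union B| = |A| + |B| - |A intersect B| = 48 + 60 - 28.

Final answer: 80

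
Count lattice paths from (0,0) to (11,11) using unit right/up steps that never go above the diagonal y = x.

Total monotonic paths to (11,11): C(22,11) = 705432.
A path is bad iff it touches y = x + 1; reflecting its initial segment maps bad paths bijectively onto all paths to (10,12), of which there are C(22,12) = 646646.
Valid Dyck paths: 705432 - 646646.
(Check: C(22,11) - C(22,12) = C(22,11)/12, the Catalan number C_{11}.)

Final answer: C_{11} = 58786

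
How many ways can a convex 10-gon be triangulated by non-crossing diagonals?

This is a standard Catalan-number count: the answer is C_n. Here n = 10 - 2 = 8.
C_n = C(2n,n)/(n+1), so C_{8} = C(16,8)/9 = 12870/9.

Final answer: C_{8} = 1430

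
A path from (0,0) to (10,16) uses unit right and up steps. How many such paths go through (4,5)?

Paths (0,0)->(4,5): C(9,5) = 126.
Paths (4,5)->(10,16): C(17,11) = 12376.
By multiplication principle: 126 x 12376.

Final answer: 1559376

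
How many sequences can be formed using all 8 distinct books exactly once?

The number of ways to arrange 8 distinct objects is 8!.

Final answer: 8! = 40320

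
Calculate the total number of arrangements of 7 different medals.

The number of ways to arrange 7 distinct objects is 7!.

Final answer: 7! = 5040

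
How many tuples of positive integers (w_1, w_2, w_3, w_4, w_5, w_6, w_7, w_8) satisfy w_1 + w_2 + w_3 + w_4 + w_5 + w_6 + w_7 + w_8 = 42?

Substitute w'_i = w_i - 1 (so w'_i >= 0). Then sum w'_i = 42 - 8 = 34.
Stars and bars: C(34+8-1, 8-1) = C(41,7).

Final answer: C(41,7) = 22481940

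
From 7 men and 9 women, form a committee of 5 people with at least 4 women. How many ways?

Sum over valid woman counts:
C(9,4)C(7,1) = 882
C(9,5)C(7,0) = 126
Total: 882 + 126.

Final answer: 1008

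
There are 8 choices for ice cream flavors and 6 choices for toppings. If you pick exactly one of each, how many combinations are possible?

By the multiplication principle: 8 x 6.

Final answer: 48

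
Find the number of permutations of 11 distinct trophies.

The number of ways to arrange 11 distinct objects is 11!.

Final answer: 11! = 39916800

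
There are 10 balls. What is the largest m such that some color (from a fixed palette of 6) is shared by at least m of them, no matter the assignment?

There are 6 possible values for color (from a fixed palette of 6). With 10 balls and 6 categories, by pigeonhole: ceiling(10/6).

Final answer: 2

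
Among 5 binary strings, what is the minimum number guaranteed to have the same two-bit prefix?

There are 4 possible values for two-bit prefix. With 5 binary strings and 4 categories, by pigeonhole: ceiling(5/4).

Final answer: 2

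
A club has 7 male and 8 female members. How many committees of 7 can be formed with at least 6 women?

Sum over valid woman counts:
C(8,6)C(7,1) = 196
C(8,7)C(7,0) = 8
Total: 196 + 8.

Final answer: 204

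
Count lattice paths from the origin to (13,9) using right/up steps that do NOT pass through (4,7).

Total paths to (13,9): C(22,9) = 497420.
Paths through (4,7): C(11,7) x C(11,2) = 18150.
Avoiding (4,7): 497420 - 18150.

Final answer: 479270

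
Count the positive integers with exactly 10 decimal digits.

First digit: 9 choices (1-9). Each of the remaining 9 digits: 10 choices.
Total: 9 x 10^9.

Final answer: 9000000000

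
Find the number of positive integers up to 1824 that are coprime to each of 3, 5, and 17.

|div by 3|=608, |div by 5|=364, |div by 17|=107.
|div by 3&5|=121, |div by 3&17|=35, |div by 5&17|=21, |div by all|=7.
By inclusion-exclusion, divisible by at least one: 608+364+107-121-35-21+7 = 909.
Not divisible by any: 1824 - 909.

Final answer: 915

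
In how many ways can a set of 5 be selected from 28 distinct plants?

C(28,5) = 28!/(5! x 23!).

Final answer: \binom{28}{5} = 98280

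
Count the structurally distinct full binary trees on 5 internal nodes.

This is counted by the nth Catalan number C_n. Here n = 5.
C_n = C(2n,n)/(n+1), so C_{5} = C(10,5)/6 = 252/6.

Final answer: C_{5} = 42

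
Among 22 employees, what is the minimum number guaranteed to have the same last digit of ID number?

There are 10 possible values for last digit of ID number. With 22 employees and 10 categories, by pigeonhole: ceiling(22/10).

Final answer: 3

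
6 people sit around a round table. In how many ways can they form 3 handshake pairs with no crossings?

The structures are counted by the Catalan number C_n. Here n = 6/2 = 3.
C_n = (2n)!/(n!(n+1)!), so C_{3} = 6!/(3! x 4!) = C(6,3)/4 = 20/4.

Final answer: C_{3} = 5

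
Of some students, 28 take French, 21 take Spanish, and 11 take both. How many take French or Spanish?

|A union B| = |A| + |B| - |A intersect B| = 28 + 21 - 11.

Final answer: 38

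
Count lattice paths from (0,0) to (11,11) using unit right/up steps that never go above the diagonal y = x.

Total monotonic paths to (11,11): C(22,11) = 705432.
Reflecting each bad path at its first crossing gives a bijection with paths to (10,12): C(22,12) = 646646.
Valid Dyck paths: 705432 - 646646.
(These counts are the Catalan numbers.)

Final answer: C_{11} = 58786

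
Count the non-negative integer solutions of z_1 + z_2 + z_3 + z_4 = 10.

Stars and bars with 10 stars and 3 bars:
C(10+4-1, 4-1) = C(13,3).

Final answer: C(13,3) = 286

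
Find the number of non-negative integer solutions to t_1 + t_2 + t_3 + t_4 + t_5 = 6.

Stars and bars with 6 stars and 4 bars:
C(6+5-1, 5-1) = C(10,4).

Final answer: C(10,4) = 210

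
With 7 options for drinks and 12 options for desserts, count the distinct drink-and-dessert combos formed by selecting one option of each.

By the multiplication principle: 7 x 12.

Final answer: 84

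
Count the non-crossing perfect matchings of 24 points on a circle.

The structures are counted by the Catalan number C_n. Here n = 24/2 = 12.
C_n = C(2n,n)/(n+1), so C_{12} = C(24,12)/13 = 2704156/13.

Final answer: C_{12} = 208012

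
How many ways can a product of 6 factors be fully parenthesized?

The structures are counted by the Catalan number C_n. Here n = 6 - 1 = 5.
C_n = C(2n,n) - C(2n,n+1), so C_{5} = C(10,5) - C(10,6) = 252 - 210.

Final answer: C_{5} = 42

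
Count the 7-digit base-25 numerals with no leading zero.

In base 25, the leading digit has 24 choices (1..24); each of the remaining 6 digits has 25 choices.
Total: 24 x 25^6.

Final answer: 5859375000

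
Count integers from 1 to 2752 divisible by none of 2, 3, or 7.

|div by 2|=1376, |div by 3|=917, |div by 7|=393.
|div by 2&3|=458, |div by 2&7|=196, |div by 3&7|=131, |div by all|=65.
By inclusion-exclusion, divisible by at least one: 1376+917+393-458-196-131+65 = 1966.
Not divisible by any: 2752 - 1966.

Final answer: 786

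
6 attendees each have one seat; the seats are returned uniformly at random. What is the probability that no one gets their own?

Use the recurrence D(n) = (n-1)(D(n-1) + D(n-2)) with D(0)=1, D(1)=0.
Building up: D(2)=1, D(3)=2, D(4)=9, D(5)=44, D(6)=265.
Total arrangements: 6! = 720.
Probability = D(6)/6! = 53/144.

Final answer: D(6)/6! = 265/720 = 0.368056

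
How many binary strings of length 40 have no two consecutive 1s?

Classify by the final bit: ...0 gives a(n-1) strings, ...01 gives a(n-2) strings. Thus a(n) = a(n-1) + a(n-2) with a(1)=2, a(2)=3.
Computing successive values: a(1)=2, a(2)=3, a(3)=5, a(4)=8, a(5)=13, a(6)=21, a(7)=34, a(8)=55, a(9)=89, a(10)=144, a(11)=233, a(12)=377, a(13)=610, a(14)=987, a(15)=1597, a(16)=2584, a(17)=4181, a(18)=6765, a(19)=10946, a(20)=17711, a(21)=28657, a(22)=46368, a(23)=75025, a(24)=121393, a(25)=196418, a(26)=317811, a(27)=514229, a(28)=832040, a(29)=1346269, a(30)=2178309, a(31)=3524578, a(32)=5702887, a(33)=9227465, a(34)=14930352, a(35)=24157817, a(36)=39088169, a(37)=63245986, a(38)=102334155, a(39)=165580141, a(40)=267914296.

Final answer: 267914296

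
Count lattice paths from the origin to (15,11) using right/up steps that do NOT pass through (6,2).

Total paths to (15,11): C(26,11) = 7726160.
Paths through (6,2): C(8,2) x C(18,9) = 1361360.
Avoiding (6,2): 7726160 - 1361360.

Final answer: 6364800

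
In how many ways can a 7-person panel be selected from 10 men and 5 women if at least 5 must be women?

Sum over valid woman counts:
C(5,5)C(10,2).

Final answer: 45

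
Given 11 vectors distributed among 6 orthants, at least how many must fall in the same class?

By pigeonhole with 11 objects and 6 categories: ceiling(11/6).

Final answer: 2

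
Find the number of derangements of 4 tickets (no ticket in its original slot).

Derangements satisfy D(n) = (n-1)(D(n-1) + D(n-2)), starting from D(0)=1, D(1)=0.
D(2) = 1 x (0 + 1) = 1
D(3) = 2 x (1 + 0) = 2
D(4) = 3 x (D(3) + D(2)) = 3 x (2 + 1)

Final answer: D(4) = 9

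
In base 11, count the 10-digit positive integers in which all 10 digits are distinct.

First digit: 10 (nonzero). Second: 10 (not first). Third: 9, etc.
Total: 10 x 10 x 9 x 8 x 7 x 6 x 5 x 4 x 3 x 2.

Final answer: 36288000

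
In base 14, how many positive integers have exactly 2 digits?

Leading digit: 13 options (nonzero). Other 1 digit(s): 14 options each.
Total: 13 x 14^1.

Final answer: 182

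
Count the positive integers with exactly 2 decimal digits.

These are the integers in [10^1, 10^2), so the count is 10^2 - 10^1 = 9 x 10^1.

Final answer: 90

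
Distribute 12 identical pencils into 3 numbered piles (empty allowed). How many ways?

Stars and bars: C(n+k-1, k-1) = C(14,2).

Final answer: C(14,2) = 91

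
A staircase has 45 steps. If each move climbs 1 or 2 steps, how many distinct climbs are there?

Let f(n) be the number of climbs. Removing the last move (1 or 2 steps) gives f(n) = f(n-1) + f(n-2); base cases f(1)=1, f(2)=2.
Computing successive values: f(1)=1, f(2)=2, f(3)=3, f(4)=5, f(5)=8, f(6)=13, f(7)=21, f(8)=34, f(9)=55, f(10)=89, f(11)=144, f(12)=233, f(13)=377, f(14)=610, f(15)=987, f(16)=1597, f(17)=2584, f(18)=4181, f(19)=6765, f(20)=10946, f(21)=17711, f(22)=28657, f(23)=46368, f(24)=75025, f(25)=121393, f(26)=196418, f(27)=317811, f(28)=514229, f(29)=832040, f(30)=1346269, f(31)=2178309, f(32)=3524578, f(33)=5702887, f(34)=9227465, f(35)=14930352, f(36)=24157817, f(37)=39088169, f(38)=63245986, f(39)=102334155, f(40)=165580141, f(41)=267914296, f(42)=433494437, f(43)=701408733, f(44)=1134903170, f(45)=1836311903.

Final answer: 1836311903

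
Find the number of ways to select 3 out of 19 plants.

C(19,3) = 19!/(3! x 16!).

Final answer: \binom{19}{3} = 969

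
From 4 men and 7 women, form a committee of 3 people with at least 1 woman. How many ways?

Sum over valid woman counts:
C(7,1)C(4,2) = 42
C(7,2)C(4,1) = 84
C(7,3)C(4,0) = 35
Total: 42 + 84 + 35.

Final answer: 161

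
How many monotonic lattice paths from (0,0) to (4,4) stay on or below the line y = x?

Total monotonic paths to (4,4): C(8,4) = 70.
Reflecting each bad path at its first crossing gives a bijection with paths to (3,5): C(8,5) = 56.
Valid Dyck paths: 70 - 56.
(Equivalently, C_{4} = C(8,4)/5 = 70/5.)

Final answer: C_{4} = 14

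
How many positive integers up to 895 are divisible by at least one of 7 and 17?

Multiples of 7: 127. Multiples of 17: 52. Of both (lcm=119): 7.
By inclusion-exclusion: 127 + 52 - 7.

Final answer: 172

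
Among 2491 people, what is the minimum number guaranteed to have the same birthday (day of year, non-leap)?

There are 365 possible values for birthday (day of year, non-leap). With 2491 people and 365 categories, by pigeonhole: ceiling(2491/365).

Final answer: 7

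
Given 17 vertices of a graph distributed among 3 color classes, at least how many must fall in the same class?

By pigeonhole with 17 objects and 3 categories: ceiling(17/3).

Final answer: 6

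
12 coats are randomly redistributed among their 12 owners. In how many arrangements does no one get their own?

Derangements satisfy D(n) = (n-1)(D(n-1) + D(n-2)), starting from D(0)=1, D(1)=0.
D(2) = 1 x (0 + 1) = 1
D(3) = 2 x (1 + 0) = 2
D(4) = 3 x (2 + 1) = 9
D(5) = 4 x (9 + 2) = 44
D(6) = 5 x (44 + 9) = 265
D(7) = 6 x (265 + 44) = 1854
D(8) = 7 x (1854 + 265) = 14833
D(9) = 8 x (14833 + 1854) = 133496
D(10) = 9 x (133496 + 14833) = 1334961
D(11) = 10 x (1334961 + 133496) = 14684570
D(12) = 11 x (D(11) + D(10)) = 11 x (14684570 + 1334961)

Final answer: D(12) = 176214841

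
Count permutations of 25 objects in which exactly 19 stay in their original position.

Choose which 19 elements are fixed: C(25,19) = 177100.
Derange the remaining 6 using D(j) = (j-1)(D(j-1) + D(j-2)), D(0)=1, D(1)=0: D(2)=1, D(3)=2, D(4)=9, D(5)=44, D(6)=265.
Total: 177100 x 265.

Final answer: C(25,19) D(6) = 46931500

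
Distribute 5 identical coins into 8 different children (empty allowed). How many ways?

Stars and bars: C(n+k-1, k-1) = C(12,7).

Final answer: C(12,7) = 792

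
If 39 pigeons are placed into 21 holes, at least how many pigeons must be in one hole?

By the pigeonhole principle: ceiling(39/21).

Final answer: 2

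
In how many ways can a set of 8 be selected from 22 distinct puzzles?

C(22,8) = 22!/(8! x 14!).

Final answer: \binom{22}{8} = 319770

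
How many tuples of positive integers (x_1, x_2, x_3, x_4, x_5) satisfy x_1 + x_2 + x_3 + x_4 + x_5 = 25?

Substitute x'_i = x_i - 1 (so x'_i >= 0). Then sum x'_i = 25 - 5 = 20.
Stars and bars: C(20+5-1, 5-1) = C(24,4).

Final answer: C(24,4) = 10626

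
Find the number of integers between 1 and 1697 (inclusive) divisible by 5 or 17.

Multiples of 5: 339. Multiples of 17: 99. Of both (lcm=85): 19.
By inclusion-exclusion: 339 + 99 - 19.

Final answer: 419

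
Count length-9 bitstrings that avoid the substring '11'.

Classify by the final bit: ...0 gives a(n-1) strings, ...01 gives a(n-2) strings. Thus a(n) = a(n-1) + a(n-2) with a(1)=2, a(2)=3.
Computing successive values: a(1)=2, a(2)=3, a(3)=5, a(4)=8, a(5)=13, a(6)=21, a(7)=34, a(8)=55, a(9)=89.

Final answer: 89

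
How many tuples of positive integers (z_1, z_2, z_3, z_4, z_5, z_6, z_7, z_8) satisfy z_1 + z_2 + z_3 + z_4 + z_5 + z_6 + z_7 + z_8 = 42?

Substitute z'_i = z_i - 1 (so z'_i >= 0). Then sum z'_i = 42 - 8 = 34.
Stars and bars: C(34+8-1, 8-1) = C(41,7).

Final answer: C(41,7) = 22481940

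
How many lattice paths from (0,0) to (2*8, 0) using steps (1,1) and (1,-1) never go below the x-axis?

Total monotonic paths to (8,8): C(16,8) = 12870.
A path is bad iff it touches y = x + 1; reflecting its initial segment maps bad paths bijectively onto all paths to (7,9), of which there are C(16,9) = 11440.
Valid Dyck paths: 12870 - 11440.
(Equivalently, C_{8} = C(16,8)/9 = 12870/9.)

Final answer: C_{8} = 1430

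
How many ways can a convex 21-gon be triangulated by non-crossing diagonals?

This is counted by the nth Catalan number C_n. Here n = 21 - 2 = 19.
C_n = (2n)!/(n!(n+1)!), so C_{19} = 38!/(19! x 20!) = C(38,19)/20 = 35345263800/20.

Final answer: C_{19} = 1767263190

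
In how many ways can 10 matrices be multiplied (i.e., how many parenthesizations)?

The structures are counted by the Catalan number C_n. Here n = 10 - 1 = 9.
Using C_0 = 1 and C_(k+1) = C_k x 2(2k+1)/(k+2), build up term by term: C_1=1, C_2=2, C_3=5, C_4=14, C_5=42, C_6=132, C_7=429, C_8=1430, C_9=4862.

Final answer: C_{9} = 4862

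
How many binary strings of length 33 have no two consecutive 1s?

Classify by the final bit: ...0 gives a(n-1) strings, ...01 gives a(n-2) strings. Thus a(n) = a(n-1) + a(n-2) with a(1)=2, a(2)=3.
Building up term by term: a(1)=2, a(2)=3, a(3)=5, a(4)=8, a(5)=13, a(6)=21, a(7)=34, a(8)=55, a(9)=89, a(10)=144, a(11)=233, a(12)=377, a(13)=610, a(14)=987, a(15)=1597, a(16)=2584, a(17)=4181, a(18)=6765, a(19)=10946, a(20)=17711, a(21)=28657, a(22)=46368, a(23)=75025, a(24)=121393, a(25)=196418, a(26)=317811, a(27)=514229, a(28)=832040, a(29)=1346269, a(30)=2178309, a(31)=3524578, a(32)=5702887, a(33)=9227465.

Final answer: 9227465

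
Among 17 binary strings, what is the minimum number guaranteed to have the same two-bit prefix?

There are 4 possible values for two-bit prefix. With 17 binary strings and 4 categories, by pigeonhole: ceiling(17/4).

Final answer: 5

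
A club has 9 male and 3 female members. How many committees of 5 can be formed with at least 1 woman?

Sum over valid woman counts:
C(3,1)C(9,4) = 378
C(3,2)C(9,3) = 252
C(3,3)C(9,2) = 36
Total: 378 + 252 + 36.

Final answer: 666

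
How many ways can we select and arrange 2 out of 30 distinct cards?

P(30,2) = 30!/(30-2)! = 30!/28!.

Final answer: P(30,2) = 870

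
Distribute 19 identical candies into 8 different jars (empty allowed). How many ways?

Stars and bars: C(n+k-1, k-1) = C(26,7).

Final answer: C(26,7) = 657800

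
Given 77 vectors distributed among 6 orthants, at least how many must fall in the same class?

By pigeonhole with 77 objects and 6 categories: ceiling(77/6).

Final answer: 13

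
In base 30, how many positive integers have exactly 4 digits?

Leading digit: 29 options (nonzero). Other 3 digit(s): 30 options each.
Total: 29 x 30^3.

Final answer: 783000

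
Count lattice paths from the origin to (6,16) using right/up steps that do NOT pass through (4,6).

Total paths to (6,16): C(22,16) = 74613.
Paths through (4,6): C(10,6) x C(12,10) = 13860.
Avoiding (4,6): 74613 - 13860.

Final answer: 60753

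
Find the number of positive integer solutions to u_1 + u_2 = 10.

Substitute u'_i = u_i - 1 (so u'_i >= 0). Then sum u'_i = 10 - 2 = 8.
Stars and bars: C(8+2-1, 2-1) = C(9,1).

Final answer: C(9,1) = 9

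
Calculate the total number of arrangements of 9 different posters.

The number of ways to arrange 9 distinct objects is 9!.

Final answer: 9! = 362880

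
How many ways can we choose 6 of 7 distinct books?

C(7,6) = 7!/(6! x (7-6)!).

Final answer: C(7,6) = 7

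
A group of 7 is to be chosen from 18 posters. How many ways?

C(18,7) = 18!/(7! x (18-7)!).

Final answer: C(18,7) = 31824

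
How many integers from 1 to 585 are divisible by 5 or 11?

Multiples of 5: 117. Multiples of 11: 53. Of both (lcm=55): 10.
By inclusion-exclusion: 117 + 53 - 10.

Final answer: 160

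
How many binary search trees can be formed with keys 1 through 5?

This is a standard Catalan-number count: the answer is C_n. Here n = 5.
C_n = C(2n,n) - C(2n,n+1), so C_{5} = C(10,5) - C(10,6) = 252 - 210.

Final answer: C_{5} = 42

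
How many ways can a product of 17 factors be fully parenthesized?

The structures are counted by the Catalan number C_n. Here n = 17 - 1 = 16.
C_n = C(2n,n)/(n+1), so C_{16} = C(32,16)/17 = 601080390/17.

Final answer: C_{16} = 35357670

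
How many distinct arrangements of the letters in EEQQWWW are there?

Letters (E:2, Q:2, W:3). Total letters: 7.
Permutations = 7!/(3! x 2! x 2!).

Final answer: 210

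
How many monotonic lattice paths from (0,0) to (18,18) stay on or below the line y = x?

Total monotonic paths to (18,18): C(36,18) = 9075135300.
Paths that cross above y=x (reflection bijection): C(36,19) = 8597496600.
Valid Dyck paths: 9075135300 - 8597496600.
(Check: C(36,18) - C(36,19) = C(36,18)/19, the Catalan number C_{18}.)

Final answer: C_{18} = 477638700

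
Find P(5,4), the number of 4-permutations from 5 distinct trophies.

P(5,4) = 5!/(5-4)! = 5!/1!.

Final answer: P(5,4) = 120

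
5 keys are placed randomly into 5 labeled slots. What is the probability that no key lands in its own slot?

Use the recurrence D(n) = (n-1)(D(n-1) + D(n-2)) with D(0)=1, D(1)=0.
Building up: D(2)=1, D(3)=2, D(4)=9, D(5)=44.
Total arrangements: 5! = 120.
Probability = D(5)/5! = 11/30.

Final answer: D(5)/5! = 44/120 = 0.366667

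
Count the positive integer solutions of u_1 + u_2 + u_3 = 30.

Substitute u'_i = u_i - 1 (so u'_i >= 0). Then sum u'_i = 30 - 3 = 27.
Stars and bars: C(27+3-1, 3-1) = C(29,2).

Final answer: C(29,2) = 406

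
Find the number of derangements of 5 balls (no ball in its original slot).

Derangements satisfy D(n) = (n-1)(D(n-1) + D(n-2)), starting from D(0)=1, D(1)=0.
D(2) = 1 x (0 + 1) = 1
D(3) = 2 x (1 + 0) = 2
D(4) = 3 x (2 + 1) = 9
D(5) = 4 x (D(4) + D(3)) = 4 x (9 + 2)

Final answer: D(5) = 44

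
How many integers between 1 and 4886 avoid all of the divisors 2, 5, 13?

|div by 2|=2443, |div by 5|=977, |div by 13|=375.
|div by 2&5|=488, |div by 2&13|=187, |div by 5&13|=75, |div by all|=37.
By inclusion-exclusion, divisible by at least one: 2443+977+375-488-187-75+37 = 3082.
Not divisible by any: 4886 - 3082.

Final answer: 1804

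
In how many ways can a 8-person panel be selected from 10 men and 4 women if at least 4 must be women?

Sum over valid woman counts:
C(4,4)C(10,4).

Final answer: 210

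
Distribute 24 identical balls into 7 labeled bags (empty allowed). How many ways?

Stars and bars: C(n+k-1, k-1) = C(30,6).

Final answer: C(30,6) = 593775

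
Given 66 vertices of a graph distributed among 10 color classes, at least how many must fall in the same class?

By pigeonhole with 66 objects and 10 categories: ceiling(66/10).

Final answer: 7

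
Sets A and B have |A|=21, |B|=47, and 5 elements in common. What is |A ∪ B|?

|A union B| = |A| + |B| - |A intersect B| = 21 + 47 - 5.

Final answer: 63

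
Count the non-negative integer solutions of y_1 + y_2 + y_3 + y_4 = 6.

Stars and bars with 6 stars and 3 bars:
C(6+4-1, 4-1) = C(9,3).

Final answer: C(9,3) = 84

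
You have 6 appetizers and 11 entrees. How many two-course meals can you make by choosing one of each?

By the multiplication principle: 6 x 11.

Final answer: 66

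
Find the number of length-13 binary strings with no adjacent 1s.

Classify by the final bit: ...0 gives a(n-1) strings, ...01 gives a(n-2) strings. Thus a(n) = a(n-1) + a(n-2) with a(1)=2, a(2)=3.
Computing successive values: a(1)=2, a(2)=3, a(3)=5, a(4)=8, a(5)=13, a(6)=21, a(7)=34, a(8)=55, a(9)=89, a(10)=144, a(11)=233, a(12)=377, a(13)=610.

Final answer: 610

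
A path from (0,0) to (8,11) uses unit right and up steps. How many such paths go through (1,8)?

Paths (0,0)->(1,8): C(9,8) = 9.
Paths (1,8)->(8,11): C(10,3) = 120.
By multiplication principle: 9 x 120.

Final answer: 1080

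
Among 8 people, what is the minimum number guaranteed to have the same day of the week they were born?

There are 7 possible values for day of the week they were born. With 8 people and 7 categories, by pigeonhole: ceiling(8/7).

Final answer: 2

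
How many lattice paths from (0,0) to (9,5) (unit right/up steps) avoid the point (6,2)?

Total paths to (9,5): C(14,5) = 2002.
Paths through (6,2): C(8,2) x C(6,3) = 560.
Avoiding (6,2): 2002 - 560.

Final answer: 1442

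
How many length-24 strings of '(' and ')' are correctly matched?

The structures are counted by the Catalan number C_n. Here n = 12 (pairs).
C_n = C(2n,n) - C(2n,n+1), so C_{12} = C(24,12) - C(24,13) = 2704156 - 2496144.

Final answer: C_{12} = 208012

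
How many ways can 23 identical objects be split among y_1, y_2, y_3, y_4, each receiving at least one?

Substitute y'_i = y_i - 1 (so y'_i >= 0). Then sum y'_i = 23 - 4 = 19.
Stars and bars: C(19+4-1, 4-1) = C(22,3).

Final answer: C(22,3) = 1540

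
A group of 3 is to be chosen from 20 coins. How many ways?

C(20,3) = 20!/(3! x 17!).

Final answer: \binom{20}{3} = 1140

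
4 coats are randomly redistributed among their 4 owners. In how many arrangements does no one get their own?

D(n) = (n-1)(D(n-1) + D(n-2)), D(0)=1, D(1)=0.
D(2) = 1 x (0 + 1) = 1
D(3) = 2 x (1 + 0) = 2
D(4) = 3 x (D(3) + D(2)) = 3 x (2 + 1)

Final answer: D(4) = 9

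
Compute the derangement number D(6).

D(n) = (n-1)(D(n-1) + D(n-2)), D(0)=1, D(1)=0.
D(2) = 1 x (0 + 1) = 1
D(3) = 2 x (1 + 0) = 2
D(4) = 3 x (2 + 1) = 9
D(5) = 4 x (9 + 2) = 44
D(6) = 5 x (D(5) + D(4)) = 5 x (44 + 9)

Final answer: D(6) = 265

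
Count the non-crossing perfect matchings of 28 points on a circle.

The structures are counted by the Catalan number C_n. Here n = 28/2 = 14.
C_n = C(2n,n)/(n+1), so C_{14} = C(28,14)/15 = 40116600/15.

Final answer: C_{14} = 2674440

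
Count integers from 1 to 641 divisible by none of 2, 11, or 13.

|div by 2|=320, |div by 11|=58, |div by 13|=49.
|div by 2&11|=29, |div by 2&13|=24, |div by 11&13|=4, |div by all|=2.
By inclusion-exclusion, divisible by at least one: 320+58+49-29-24-4+2 = 372.
Not divisible by any: 641 - 372.

Final answer: 269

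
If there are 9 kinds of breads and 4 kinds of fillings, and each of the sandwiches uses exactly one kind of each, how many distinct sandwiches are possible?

By the multiplication principle: 9 x 4.

Final answer: 36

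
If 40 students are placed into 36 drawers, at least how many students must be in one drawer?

By the pigeonhole principle: ceiling(40/36).

Final answer: 2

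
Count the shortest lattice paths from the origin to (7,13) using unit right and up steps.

Each path has 7 right steps and 13 up steps in some order (20 steps total).
Choose which 13 of the 20 steps are up: C(20,13).

Final answer: C(20,13) = 77520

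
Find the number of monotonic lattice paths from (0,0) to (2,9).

Each path has 2 right steps and 9 up steps in some order (11 steps total).
Choose which 9 of the 11 steps are up: C(11,9).

Final answer: C(11,9) = 55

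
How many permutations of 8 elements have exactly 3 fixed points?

Choose which 3 elements are fixed: C(8,3) = 56.
Derange the remaining 5 using D(j) = (j-1)(D(j-1) + D(j-2)), D(0)=1, D(1)=0: D(2)=1, D(3)=2, D(4)=9, D(5)=44.
Total: 56 x 44.

Final answer: C(8,3) D(5) = 2464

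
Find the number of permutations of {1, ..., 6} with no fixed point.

Derangements satisfy D(n) = (n-1)(D(n-1) + D(n-2)), starting from D(0)=1, D(1)=0.
D(2) = 1 x (0 + 1) = 1
D(3) = 2 x (1 + 0) = 2
D(4) = 3 x (2 + 1) = 9
D(5) = 4 x (9 + 2) = 44
D(6) = 5 x (D(5) + D(4)) = 5 x (44 + 9)

Final answer: D(6) = 265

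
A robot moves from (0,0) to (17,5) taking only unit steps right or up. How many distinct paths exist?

Each path has 17 right steps and 5 up steps in some order (22 steps total).
Choose which 5 of the 22 steps are up: C(22,5).

Final answer: C(22,5) = 26334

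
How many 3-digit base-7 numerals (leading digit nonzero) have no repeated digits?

The leading digit has 6 choices (anything but zero); the next has 6 (anything but the first), then 5, and so on, one fewer each time.
Total: 6 x 6 x 5.

Final answer: 180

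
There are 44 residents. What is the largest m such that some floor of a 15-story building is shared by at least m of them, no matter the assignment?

There are 15 possible values for floor of a 15-story building. With 44 residents and 15 categories, by pigeonhole: ceiling(44/15).

Final answer: 3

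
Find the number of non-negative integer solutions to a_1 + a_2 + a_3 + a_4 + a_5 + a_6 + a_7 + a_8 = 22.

Stars and bars with 22 stars and 7 bars:
C(22+8-1, 8-1) = C(29,7).

Final answer: C(29,7) = 1560780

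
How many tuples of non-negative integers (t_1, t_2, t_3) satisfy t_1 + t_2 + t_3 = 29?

Stars and bars with 29 stars and 2 bars:
C(29+3-1, 3-1) = C(31,2).

Final answer: C(31,2) = 465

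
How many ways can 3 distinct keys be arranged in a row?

The number of ways to arrange 3 distinct objects is 3!.

Final answer: 3! = 6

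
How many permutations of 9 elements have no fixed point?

D(n) = (n-1)(D(n-1) + D(n-2)), D(0)=1, D(1)=0.
Building up: D(2)=1, D(3)=2, D(4)=9, D(5)=44, D(6)=265, D(7)=1854, D(8)=14833.
D(9) = 8 x (D(8) + D(7)) = 8 x (14833 + 1854).

Final answer: D(9) = 133496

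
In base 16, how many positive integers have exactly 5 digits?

Leading digit: 15 options (nonzero). Other 4 digit(s): 16 options each.
Total: 15 x 16^4.

Final answer: 983040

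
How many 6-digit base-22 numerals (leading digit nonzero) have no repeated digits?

First digit: 21 (nonzero). Second: 21 (not first). Third: 20, etc.
Total: 21 x 21 x 20 x 19 x 18 x 17.

Final answer: 51279480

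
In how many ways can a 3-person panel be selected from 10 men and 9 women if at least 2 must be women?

Sum over valid woman counts:
C(9,2)C(10,1) = 360
C(9,3)C(10,0) = 84
Total: 360 + 84.

Final answer: 444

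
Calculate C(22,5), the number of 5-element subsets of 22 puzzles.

C(22,5) = 22!/(5! x 17!).

Final answer: \binom{22}{5} = 26334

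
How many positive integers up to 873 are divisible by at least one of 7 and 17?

Multiples of 7: 124. Multiples of 17: 51. Of both (lcm=119): 7.
By inclusion-exclusion: 124 + 51 - 7.

Final answer: 168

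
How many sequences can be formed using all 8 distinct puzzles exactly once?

The number of ways to arrange 8 distinct objects is 8!.

Final answer: 8! = 40320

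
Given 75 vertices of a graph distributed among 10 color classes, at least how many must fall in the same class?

By pigeonhole with 75 objects and 10 categories: ceiling(75/10).

Final answer: 8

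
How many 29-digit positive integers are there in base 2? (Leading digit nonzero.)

In base 2, the leading digit has 1 choices (1..1); each of the remaining 28 digits has 2 choices.
Total: 1 x 2^28.

Final answer: 268435456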